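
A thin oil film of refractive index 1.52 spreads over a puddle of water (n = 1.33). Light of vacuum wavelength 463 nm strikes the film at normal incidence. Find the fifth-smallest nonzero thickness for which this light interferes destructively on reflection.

At the upper boundary (n = 1.0 to n = 1.52) the reflected ray undergoes a half-wave phase shift.
Bottom surface (1.52 → 1.33): reflection off a lower-index medium gives no phase shift.
The two reflections differ by half a wavelength.
For weak reflection here: 2 n t = m λ.
The fifth-smallest nonzero thickness corresponds to m = 5: t = m λ / (2 n) = 5.00 × 463 / (2 × 1.52) = 762 nm.

762 nm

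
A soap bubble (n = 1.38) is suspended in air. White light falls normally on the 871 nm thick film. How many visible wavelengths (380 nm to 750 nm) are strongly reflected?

At the upper boundary (n = 1.0 to n = 1.38) the reflected ray undergoes a half-wave phase shift.
At the lower boundary (n = 1.38 to n = 1.0) the reflected ray undergoes no phase shift.
Exactly one π shift → a net half-wave offset.
With one net inversion, constructive interference in reflection requires 2 n t = (m + ½) λ.
λ = 2 n t / (m + ½) = 2404 / (m + ½) nm.
m=2: 962 nm (IR); m=3: 687 nm (visible); m=4: 534 nm (visible); m=5: 437 nm (visible); m=6: 370 nm (UV).

3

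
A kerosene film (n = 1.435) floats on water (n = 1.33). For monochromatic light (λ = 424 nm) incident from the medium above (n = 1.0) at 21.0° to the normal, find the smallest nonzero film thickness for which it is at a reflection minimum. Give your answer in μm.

0.153 μm

At the upper boundary (n = 1.0 to n = 1.435) the reflected ray undergoes a half-wave phase shift.
At the lower boundary (n = 1.435 to n = 1.33) the reflected ray undergoes no phase shift.
Net: one phase inversion between the two reflected rays.
So the condition for destructive reflection is 2 n t cos θ_r = m λ.
Snell's law: 1.0 sin 21.0° = 1.435 sin θ_r → sin θ_r = 0.250, cos θ_r = 0.968.
Minimum nonzero at m = 1: t = λ / (2 n cos θ_r) = 424 / (2 × 1.435 × 0.968) = 153 nm.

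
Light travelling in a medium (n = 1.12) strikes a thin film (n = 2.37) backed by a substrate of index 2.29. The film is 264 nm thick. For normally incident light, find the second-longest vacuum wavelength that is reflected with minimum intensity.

Top surface (1.12 → 2.37): reflection off a higher-index medium gives a half-wave phase shift.
At the lower boundary (n = 2.37 to n = 2.29) the reflected ray undergoes no phase shift.
Net: one phase inversion between the two reflected rays.
For dark reflection here: 2 n t = m λ.
λ = 2 n t / m. The second-longest wavelength is m = 2: λ = 2 × 2.37 × 264 / 2.00 = 626 nm.

626 nm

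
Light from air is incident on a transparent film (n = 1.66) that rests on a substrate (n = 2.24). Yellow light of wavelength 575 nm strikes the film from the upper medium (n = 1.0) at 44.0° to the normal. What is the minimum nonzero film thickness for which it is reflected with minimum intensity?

Top surface (1.0 → 1.66): reflection off a higher-index medium gives a half-wave phase shift.
Ray reflecting at the bottom interface goes from n = 1.66 toward n = 2.24: a half-wave phase shift.
Net: no relative phase inversion (both shifts match).
With no net inversion, destructive interference in reflection requires 2 n t cos θ_r = (m + ½) λ.
Snell's law: 1.0 sin 44.0° = 1.66 sin θ_r → sin θ_r = 0.418, cos θ_r = 0.908.
Minimum at m = 0: t = λ / (4 n cos θ_r) = 575 / (4 × 1.66 × 0.908) = 95.3 nm.

95.3 nm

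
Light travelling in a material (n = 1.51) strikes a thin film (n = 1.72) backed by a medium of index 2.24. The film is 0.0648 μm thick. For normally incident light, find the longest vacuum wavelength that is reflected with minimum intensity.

Top surface (1.51 → 1.72): reflection off a higher-index medium gives a half-wave phase shift.
Bottom surface (1.72 → 2.24): reflection off a higher-index medium gives a half-wave phase shift.
The two reflections carry the same phase change, so no net offset.
So the condition for destructive reflection is 2 n t = (m + ½) λ.
λ = 2 n t / (m + ½). The longest wavelength is m = 0: λ = 2 × 1.72 × 64.8 / 0.500 = 446 nm.

446 nm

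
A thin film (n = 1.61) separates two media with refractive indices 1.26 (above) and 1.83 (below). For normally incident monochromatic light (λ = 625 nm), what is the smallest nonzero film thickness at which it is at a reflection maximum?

194 nm

Ray reflecting at the top interface goes from n = 1.26 toward n = 1.61: a half-wave phase shift.
At the lower boundary (n = 1.61 to n = 1.83) the reflected ray undergoes a half-wave phase shift.
Zero or two π shifts → no net half-wave offset.
For bright reflection here: 2 n t = m λ.
The smallest nonzero thickness corresponds to m = 1: t = m λ / (2 n) = 1.00 × 625 / (2 × 1.61) = 194 nm.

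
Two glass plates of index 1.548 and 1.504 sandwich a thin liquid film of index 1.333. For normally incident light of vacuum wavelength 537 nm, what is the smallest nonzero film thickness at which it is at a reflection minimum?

201 nm

Ray reflecting at the top interface goes from n = 1.548 toward n = 1.333: no phase shift.
At the lower boundary (n = 1.333 to n = 1.504) the reflected ray undergoes a half-wave phase shift.
Exactly one π shift → a net half-wave offset.
So the condition for destructive reflection is 2 n t = m λ.
The smallest nonzero thickness corresponds to m = 1: t = m λ / (2 n) = 1.00 × 537 / (2 × 1.333) = 201 nm.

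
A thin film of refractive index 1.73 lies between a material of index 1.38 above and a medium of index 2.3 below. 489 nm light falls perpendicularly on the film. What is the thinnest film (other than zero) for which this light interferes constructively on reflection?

141 nm

Ray reflecting at the top interface goes from n = 1.38 toward n = 1.73: a half-wave phase shift.
At the lower boundary (n = 1.73 to n = 2.3) the reflected ray undergoes a half-wave phase shift.
Zero or two π shifts → no net half-wave offset.
So the condition for constructive reflection is 2 n t = m λ.
Minimum nonzero at m = 1: t = λ / (2 n) = 489 / (2 × 1.73) = 141 nm.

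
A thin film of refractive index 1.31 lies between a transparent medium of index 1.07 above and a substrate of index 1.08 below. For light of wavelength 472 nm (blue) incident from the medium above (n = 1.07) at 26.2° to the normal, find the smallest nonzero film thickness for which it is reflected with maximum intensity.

96.6 nm

Top surface (1.07 → 1.31): reflection off a higher-index medium gives a half-wave phase shift.
At the lower boundary (n = 1.31 to n = 1.08) the reflected ray undergoes no phase shift.
Exactly one π shift → a net half-wave offset.
With one net inversion, constructive interference in reflection requires 2 n t cos θ_r = (m + ½) λ.
Snell's law: 1.07 sin 26.2° = 1.31 sin θ_r → sin θ_r = 0.361, cos θ_r = 0.933.
Minimum at m = 0: t = λ / (4 n cos θ_r) = 472 / (4 × 1.31 × 0.933) = 96.6 nm.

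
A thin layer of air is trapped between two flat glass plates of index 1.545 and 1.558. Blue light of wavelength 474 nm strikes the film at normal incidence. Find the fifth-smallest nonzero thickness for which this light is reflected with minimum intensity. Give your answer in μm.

1.19 μm

Ray reflecting at the top interface goes from n = 1.545 toward n = 1.0: no phase shift.
Ray reflecting at the bottom interface goes from n = 1.0 toward n = 1.558: a half-wave phase shift.
The two reflections differ by half a wavelength.
For weak reflection here: 2 n t = m λ.
The fifth-smallest nonzero thickness corresponds to m = 5: t = m λ / (2 n) = 5.00 × 474 / (2 × 1.0) = 1185 nm.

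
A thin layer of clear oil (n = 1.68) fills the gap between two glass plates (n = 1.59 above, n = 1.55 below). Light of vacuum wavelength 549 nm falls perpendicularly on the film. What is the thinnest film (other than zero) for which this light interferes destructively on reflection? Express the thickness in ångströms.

1634 Å

Top surface (1.59 → 1.68): reflection off a higher-index medium gives a half-wave phase shift.
Bottom surface (1.68 → 1.55): reflection off a lower-index medium gives no phase shift.
Exactly one π shift → a net half-wave offset.
So the condition for destructive reflection is 2 n t = m λ.
Minimum nonzero at m = 1: t = λ / (2 n) = 549 / (2 × 1.68) = 163 nm.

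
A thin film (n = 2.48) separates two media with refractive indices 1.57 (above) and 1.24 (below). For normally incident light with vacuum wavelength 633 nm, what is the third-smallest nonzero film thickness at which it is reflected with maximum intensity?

Ray reflecting at the top interface goes from n = 1.57 toward n = 2.48: a half-wave phase shift.
Bottom surface (2.48 → 1.24): reflection off a lower-index medium gives no phase shift.
Net: one phase inversion between the two reflected rays.
With one net inversion, constructive interference in reflection requires 2 n t = (m + ½) λ.
The third-smallest nonzero thickness corresponds to m = 2: t = (m + ½) λ / (2 n) = 2.50 × 633 / (2 × 2.48) = 319 nm.

319 nm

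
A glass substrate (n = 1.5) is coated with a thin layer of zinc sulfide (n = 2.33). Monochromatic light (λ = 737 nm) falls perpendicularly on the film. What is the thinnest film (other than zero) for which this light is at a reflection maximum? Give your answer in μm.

At the upper boundary (n = 1.0 to n = 2.33) the reflected ray undergoes a half-wave phase shift.
At the lower boundary (n = 2.33 to n = 1.5) the reflected ray undergoes no phase shift.
Net: one phase inversion between the two reflected rays.
For strong reflection here: 2 n t = (m + ½) λ.
Minimum at m = 0: t = λ / (4 n) = 737 / (4 × 2.33) = 79.1 nm.

0.0791 μm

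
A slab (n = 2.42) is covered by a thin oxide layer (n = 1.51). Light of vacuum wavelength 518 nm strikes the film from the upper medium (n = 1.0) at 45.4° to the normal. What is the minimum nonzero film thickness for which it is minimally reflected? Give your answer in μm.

Top surface (1.0 → 1.51): reflection off a higher-index medium gives a half-wave phase shift.
Ray reflecting at the bottom interface goes from n = 1.51 toward n = 2.42: a half-wave phase shift.
The two reflections carry the same phase change, so no net offset.
So the condition for destructive reflection is 2 n t cos θ_r = (m + ½) λ.
Snell's law: 1.0 sin 45.4° = 1.51 sin θ_r → sin θ_r = 0.472, cos θ_r = 0.882.
Minimum at m = 0: t = λ / (4 n cos θ_r) = 518 / (4 × 1.51 × 0.882) = 97.3 nm.

0.0973 μm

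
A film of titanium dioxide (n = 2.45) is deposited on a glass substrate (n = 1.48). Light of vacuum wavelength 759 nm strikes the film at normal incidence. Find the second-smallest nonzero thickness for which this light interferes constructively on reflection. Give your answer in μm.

0.232 μm

Ray reflecting at the top interface goes from n = 1.0 toward n = 2.45: a half-wave phase shift.
Ray reflecting at the bottom interface goes from n = 2.45 toward n = 1.48: no phase shift.
Exactly one π shift → a net half-wave offset.
So the condition for constructive reflection is 2 n t = (m + ½) λ.
The second-smallest nonzero thickness corresponds to m = 1: t = (m + ½) λ / (2 n) = 1.50 × 759 / (2 × 2.45) = 232 nm.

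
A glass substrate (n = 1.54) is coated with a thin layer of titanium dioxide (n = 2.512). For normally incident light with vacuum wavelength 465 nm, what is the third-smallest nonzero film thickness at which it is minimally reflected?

278 nm

Top surface (1.0 → 2.512): reflection off a higher-index medium gives a half-wave phase shift.
At the lower boundary (n = 2.512 to n = 1.54) the reflected ray undergoes no phase shift.
The two reflections differ by half a wavelength.
With one net inversion, destructive interference in reflection requires 2 n t = m λ.
The third-smallest nonzero thickness corresponds to m = 3: t = m λ / (2 n) = 3.00 × 465 / (2 × 2.512) = 278 nm.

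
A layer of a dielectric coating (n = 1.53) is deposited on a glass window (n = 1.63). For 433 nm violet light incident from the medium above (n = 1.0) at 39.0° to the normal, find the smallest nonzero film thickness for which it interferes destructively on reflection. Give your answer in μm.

At the upper boundary (n = 1.0 to n = 1.53) the reflected ray undergoes a half-wave phase shift.
Ray reflecting at the bottom interface goes from n = 1.53 toward n = 1.63: a half-wave phase shift.
Net: no relative phase inversion (both shifts match).
So the condition for destructive reflection is 2 n t cos θ_r = (m + ½) λ.
Snell's law: 1.0 sin 39.0° = 1.53 sin θ_r → sin θ_r = 0.411, cos θ_r = 0.911.
Minimum at m = 0: t = λ / (4 n cos θ_r) = 433 / (4 × 1.53 × 0.911) = 77.6 nm.

0.0776 μm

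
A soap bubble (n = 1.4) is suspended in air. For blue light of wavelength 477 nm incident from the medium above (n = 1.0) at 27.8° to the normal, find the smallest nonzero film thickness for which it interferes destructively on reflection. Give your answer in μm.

Top surface (1.0 → 1.4): reflection off a higher-index medium gives a half-wave phase shift.
Ray reflecting at the bottom interface goes from n = 1.4 toward n = 1.0: no phase shift.
Net: one phase inversion between the two reflected rays.
For weak reflection here: 2 n t cos θ_r = m λ.
Snell's law: 1.0 sin 27.8° = 1.4 sin θ_r → sin θ_r = 0.333, cos θ_r = 0.943.
Minimum nonzero at m = 1: t = λ / (2 n cos θ_r) = 477 / (2 × 1.4 × 0.943) = 181 nm.

0.181 μm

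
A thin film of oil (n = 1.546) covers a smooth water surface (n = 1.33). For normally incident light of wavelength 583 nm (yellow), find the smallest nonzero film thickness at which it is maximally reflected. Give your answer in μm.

Ray reflecting at the top interface goes from n = 1.0 toward n = 1.546: a half-wave phase shift.
At the lower boundary (n = 1.546 to n = 1.33) the reflected ray undergoes no phase shift.
The two reflections differ by half a wavelength.
So the condition for constructive reflection is 2 n t = (m + ½) λ.
Minimum at m = 0: t = λ / (4 n) = 583 / (4 × 1.546) = 94.3 nm.

0.0943 μm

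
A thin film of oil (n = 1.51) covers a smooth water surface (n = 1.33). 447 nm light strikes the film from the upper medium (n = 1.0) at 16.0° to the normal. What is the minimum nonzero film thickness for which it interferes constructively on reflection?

Ray reflecting at the top interface goes from n = 1.0 toward n = 1.51: a half-wave phase shift.
Ray reflecting at the bottom interface goes from n = 1.51 toward n = 1.33: no phase shift.
Net: one phase inversion between the two reflected rays.
With one net inversion, constructive interference in reflection requires 2 n t cos θ_r = (m + ½) λ.
Snell's law: 1.0 sin 16.0° = 1.51 sin θ_r → sin θ_r = 0.183, cos θ_r = 0.983.
Minimum at m = 0: t = λ / (4 n cos θ_r) = 447 / (4 × 1.51 × 0.983) = 75.3 nm.

75.3 nm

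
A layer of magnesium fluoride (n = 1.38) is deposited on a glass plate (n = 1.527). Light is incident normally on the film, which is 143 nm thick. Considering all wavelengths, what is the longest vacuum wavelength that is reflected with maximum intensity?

Ray reflecting at the top interface goes from n = 1.0 toward n = 1.38: a half-wave phase shift.
Bottom surface (1.38 → 1.527): reflection off a higher-index medium gives a half-wave phase shift.
Zero or two π shifts → no net half-wave offset.
For bright reflection here: 2 n t = m λ.
λ = 2 n t / m. The longest wavelength is m = 1: λ = 2 × 1.38 × 143 / 1.00 = 395 nm.

395 nm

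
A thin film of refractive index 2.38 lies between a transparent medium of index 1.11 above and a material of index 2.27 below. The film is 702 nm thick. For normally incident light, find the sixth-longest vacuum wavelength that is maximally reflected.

608 nm

At the upper boundary (n = 1.11 to n = 2.38) the reflected ray undergoes a half-wave phase shift.
Bottom surface (2.38 → 2.27): reflection off a lower-index medium gives no phase shift.
Exactly one π shift → a net half-wave offset.
For bright reflection here: 2 n t = (m + ½) λ.
λ = 2 n t / (m + ½). The sixth-longest wavelength is m = 5: λ = 2 × 2.38 × 702 / 5.50 = 608 nm.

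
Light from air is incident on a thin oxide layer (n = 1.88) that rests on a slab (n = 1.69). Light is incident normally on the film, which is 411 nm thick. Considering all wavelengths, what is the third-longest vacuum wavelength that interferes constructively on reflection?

618 nm

At the upper boundary (n = 1.0 to n = 1.88) the reflected ray undergoes a half-wave phase shift.
Ray reflecting at the bottom interface goes from n = 1.88 toward n = 1.69: no phase shift.
The two reflections differ by half a wavelength.
With one net inversion, constructive interference in reflection requires 2 n t = (m + ½) λ.
λ = 2 n t / (m + ½). The third-longest wavelength is m = 2: λ = 2 × 1.88 × 411 / 2.50 = 618 nm.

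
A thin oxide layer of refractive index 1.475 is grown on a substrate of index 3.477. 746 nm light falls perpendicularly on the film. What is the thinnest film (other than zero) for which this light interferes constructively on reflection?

253 nm

Top surface (1.0 → 1.475): reflection off a higher-index medium gives a half-wave phase shift.
At the lower boundary (n = 1.475 to n = 3.477) the reflected ray undergoes a half-wave phase shift.
Zero or two π shifts → no net half-wave offset.
With no net inversion, constructive interference in reflection requires 2 n t = m λ.
Minimum nonzero at m = 1: t = λ / (2 n) = 746 / (2 × 1.475) = 253 nm.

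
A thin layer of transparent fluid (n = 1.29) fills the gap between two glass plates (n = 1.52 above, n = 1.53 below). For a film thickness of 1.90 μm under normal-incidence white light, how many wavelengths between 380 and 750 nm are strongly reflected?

6

Ray reflecting at the top interface goes from n = 1.52 toward n = 1.29: no phase shift.
Bottom surface (1.29 → 1.53): reflection off a higher-index medium gives a half-wave phase shift.
Exactly one π shift → a net half-wave offset.
For bright reflection here: 2 n t = (m + ½) λ.
λ = 2 n t / (m + ½) = 4902 / (m + ½) nm.
m=6: 754 nm (IR); m=7: 654 nm (visible); m=8: 577 nm (visible); m=9: 516 nm (visible); m=10: 467 nm (visible); m=11: 426 nm (visible); m=12: 392 nm (visible); m=13: 363 nm (UV).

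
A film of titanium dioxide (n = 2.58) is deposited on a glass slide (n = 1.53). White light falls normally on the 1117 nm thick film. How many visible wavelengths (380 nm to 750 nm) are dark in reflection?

Ray reflecting at the top interface goes from n = 1.0 toward n = 2.58: a half-wave phase shift.
At the lower boundary (n = 2.58 to n = 1.53) the reflected ray undergoes no phase shift.
Exactly one π shift → a net half-wave offset.
For minimum reflection here: 2 n t = m λ.
λ = 2 n t / m = 5764 / m nm.
m=7: 823 nm (IR); m=8: 720 nm (visible); m=9: 640 nm (visible); m=10: 576 nm (visible); m=11: 524 nm (visible); m=12: 480 nm (visible); m=13: 443 nm (visible); m=14: 412 nm (visible); m=15: 384 nm (visible); m=16: 360 nm (UV).

8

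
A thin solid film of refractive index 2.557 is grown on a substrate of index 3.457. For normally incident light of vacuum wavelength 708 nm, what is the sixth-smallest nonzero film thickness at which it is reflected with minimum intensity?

761 nm

Top surface (1.0 → 2.557): reflection off a higher-index medium gives a half-wave phase shift.
At the lower boundary (n = 2.557 to n = 3.457) the reflected ray undergoes a half-wave phase shift.
Net: no relative phase inversion (both shifts match).
For weak reflection here: 2 n t = (m + ½) λ.
The sixth-smallest nonzero thickness corresponds to m = 5: t = (m + ½) λ / (2 n) = 5.50 × 708 / (2 × 2.557) = 761 nm.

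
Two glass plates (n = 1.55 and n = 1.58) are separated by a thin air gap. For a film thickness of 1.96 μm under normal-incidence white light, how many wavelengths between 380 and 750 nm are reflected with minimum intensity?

Ray reflecting at the top interface goes from n = 1.55 toward n = 1.0: no phase shift.
Ray reflecting at the bottom interface goes from n = 1.0 toward n = 1.58: a half-wave phase shift.
Net: one phase inversion between the two reflected rays.
For minimum reflection here: 2 n t = m λ.
λ = 2 n t / m = 3920 / m nm.
m=5: 784 nm (IR); m=6: 653 nm (visible); m=7: 560 nm (visible); m=8: 490 nm (visible); m=9: 436 nm (visible); m=10: 392 nm (visible); m=11: 356 nm (UV).

5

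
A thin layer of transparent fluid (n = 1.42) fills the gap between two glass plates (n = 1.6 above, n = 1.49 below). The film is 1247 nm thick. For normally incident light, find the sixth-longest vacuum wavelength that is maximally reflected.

644 nm

Top surface (1.6 → 1.42): reflection off a lower-index medium gives no phase shift.
At the lower boundary (n = 1.42 to n = 1.49) the reflected ray undergoes a half-wave phase shift.
Net: one phase inversion between the two reflected rays.
So the condition for constructive reflection is 2 n t = (m + ½) λ.
λ = 2 n t / (m + ½). The sixth-longest wavelength is m = 5: λ = 2 × 1.42 × 1247 / 5.50 = 644 nm.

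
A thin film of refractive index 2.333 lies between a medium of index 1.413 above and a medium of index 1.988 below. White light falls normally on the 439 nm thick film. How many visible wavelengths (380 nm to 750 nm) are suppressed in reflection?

At the upper boundary (n = 1.413 to n = 2.333) the reflected ray undergoes a half-wave phase shift.
At the lower boundary (n = 2.333 to n = 1.988) the reflected ray undergoes no phase shift.
The two reflections differ by half a wavelength.
For weak reflection here: 2 n t = m λ.
λ = 2 n t / m = 2048 / m nm.
m=2: 1024 nm (IR); m=3: 683 nm (visible); m=4: 512 nm (visible); m=5: 410 nm (visible); m=6: 341 nm (UV).

3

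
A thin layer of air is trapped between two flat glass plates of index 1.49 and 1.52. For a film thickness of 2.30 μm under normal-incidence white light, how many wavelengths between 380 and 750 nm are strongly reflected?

6

Ray reflecting at the top interface goes from n = 1.49 toward n = 1.0: no phase shift.
At the lower boundary (n = 1.0 to n = 1.52) the reflected ray undergoes a half-wave phase shift.
The two reflections differ by half a wavelength.
So the condition for constructive reflection is 2 n t = (m + ½) λ.
λ = 2 n t / (m + ½) = 4600 / (m + ½) nm.
m=5: 836 nm (IR); m=6: 708 nm (visible); m=7: 613 nm (visible); m=8: 541 nm (visible); m=9: 484 nm (visible); m=10: 438 nm (visible); m=11: 400 nm (visible); m=12: 368 nm (UV).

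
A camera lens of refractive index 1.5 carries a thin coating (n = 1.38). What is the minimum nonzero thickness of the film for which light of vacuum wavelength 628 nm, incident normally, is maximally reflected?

228 nm

Ray reflecting at the top interface goes from n = 1.0 toward n = 1.38: a half-wave phase shift.
Ray reflecting at the bottom interface goes from n = 1.38 toward n = 1.5: a half-wave phase shift.
Zero or two π shifts → no net half-wave offset.
With no net inversion, constructive interference in reflection requires 2 n t = m λ.
Minimum nonzero at m = 1: t = λ / (2 n) = 628 / (2 × 1.38) = 228 nm.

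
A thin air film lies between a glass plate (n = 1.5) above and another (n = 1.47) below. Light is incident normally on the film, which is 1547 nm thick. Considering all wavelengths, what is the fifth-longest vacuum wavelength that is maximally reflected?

688 nm

At the upper boundary (n = 1.5 to n = 1.0) the reflected ray undergoes no phase shift.
Ray reflecting at the bottom interface goes from n = 1.0 toward n = 1.47: a half-wave phase shift.
Net: one phase inversion between the two reflected rays.
With one net inversion, constructive interference in reflection requires 2 n t = (m + ½) λ.
λ = 2 n t / (m + ½). The fifth-longest wavelength is m = 4: λ = 2 × 1.0 × 1547 / 4.50 = 688 nm.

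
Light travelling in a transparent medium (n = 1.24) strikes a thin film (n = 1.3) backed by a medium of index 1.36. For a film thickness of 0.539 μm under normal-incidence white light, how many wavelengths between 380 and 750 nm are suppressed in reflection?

Top surface (1.24 → 1.3): reflection off a higher-index medium gives a half-wave phase shift.
Ray reflecting at the bottom interface goes from n = 1.3 toward n = 1.36: a half-wave phase shift.
The two reflections carry the same phase change, so no net offset.
For weak reflection here: 2 n t = (m + ½) λ.
λ = 2 n t / (m + ½) = 1401 / (m + ½) nm.
m=1: 934 nm (IR); m=2: 561 nm (visible); m=3: 400 nm (visible); m=4: 311 nm (UV).

2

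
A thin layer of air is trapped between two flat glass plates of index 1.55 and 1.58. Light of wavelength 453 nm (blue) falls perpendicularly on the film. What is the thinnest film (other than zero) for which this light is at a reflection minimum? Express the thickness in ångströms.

2265 Å

Ray reflecting at the top interface goes from n = 1.55 toward n = 1.0: no phase shift.
Bottom surface (1.0 → 1.58): reflection off a higher-index medium gives a half-wave phase shift.
Net: one phase inversion between the two reflected rays.
So the condition for destructive reflection is 2 n t = m λ.
Minimum nonzero at m = 1: t = λ / (2 n) = 453 / (2 × 1.0) = 227 nm.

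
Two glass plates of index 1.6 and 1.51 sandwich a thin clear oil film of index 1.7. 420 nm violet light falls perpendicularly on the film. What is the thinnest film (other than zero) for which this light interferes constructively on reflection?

Ray reflecting at the top interface goes from n = 1.6 toward n = 1.7: a half-wave phase shift.
At the lower boundary (n = 1.7 to n = 1.51) the reflected ray undergoes no phase shift.
The two reflections differ by half a wavelength.
With one net inversion, constructive interference in reflection requires 2 n t = (m + ½) λ.
Minimum at m = 0: t = λ / (4 n) = 420 / (4 × 1.7) = 61.8 nm.

61.8 nm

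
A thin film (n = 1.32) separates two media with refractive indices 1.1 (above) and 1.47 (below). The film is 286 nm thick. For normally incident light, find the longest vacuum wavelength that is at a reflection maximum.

At the upper boundary (n = 1.1 to n = 1.32) the reflected ray undergoes a half-wave phase shift.
Bottom surface (1.32 → 1.47): reflection off a higher-index medium gives a half-wave phase shift.
Net: no relative phase inversion (both shifts match).
For bright reflection here: 2 n t = m λ.
λ = 2 n t / m. The longest wavelength is m = 1: λ = 2 × 1.32 × 286 / 1.00 = 755 nm.

755 nm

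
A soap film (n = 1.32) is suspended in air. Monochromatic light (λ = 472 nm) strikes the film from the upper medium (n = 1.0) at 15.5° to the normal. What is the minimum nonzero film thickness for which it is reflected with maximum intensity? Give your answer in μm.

0.0913 μm

Top surface (1.0 → 1.32): reflection off a higher-index medium gives a half-wave phase shift.
At the lower boundary (n = 1.32 to n = 1.0) the reflected ray undergoes no phase shift.
Exactly one π shift → a net half-wave offset.
With one net inversion, constructive interference in reflection requires 2 n t cos θ_r = (m + ½) λ.
Snell's law: 1.0 sin 15.5° = 1.32 sin θ_r → sin θ_r = 0.202, cos θ_r = 0.979.
Minimum at m = 0: t = λ / (4 n cos θ_r) = 472 / (4 × 1.32 × 0.979) = 91.3 nm.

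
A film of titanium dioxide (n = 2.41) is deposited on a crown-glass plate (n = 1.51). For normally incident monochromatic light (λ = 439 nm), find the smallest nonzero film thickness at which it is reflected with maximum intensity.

Ray reflecting at the top interface goes from n = 1.0 toward n = 2.41: a half-wave phase shift.
Bottom surface (2.41 → 1.51): reflection off a lower-index medium gives no phase shift.
Exactly one π shift → a net half-wave offset.
So the condition for constructive reflection is 2 n t = (m + ½) λ.
Minimum at m = 0: t = λ / (4 n) = 439 / (4 × 2.41) = 45.5 nm.

45.5 nm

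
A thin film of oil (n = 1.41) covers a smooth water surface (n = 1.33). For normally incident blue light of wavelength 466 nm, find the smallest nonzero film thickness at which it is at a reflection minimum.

At the upper boundary (n = 1.0 to n = 1.41) the reflected ray undergoes a half-wave phase shift.
At the lower boundary (n = 1.41 to n = 1.33) the reflected ray undergoes no phase shift.
Exactly one π shift → a net half-wave offset.
For dark reflection here: 2 n t = m λ.
Minimum nonzero at m = 1: t = λ / (2 n) = 466 / (2 × 1.41) = 165 nm.

165 nm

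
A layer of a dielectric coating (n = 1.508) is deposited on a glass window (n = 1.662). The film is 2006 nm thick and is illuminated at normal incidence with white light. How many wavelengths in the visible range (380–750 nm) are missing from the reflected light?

8

At the upper boundary (n = 1.0 to n = 1.508) the reflected ray undergoes a half-wave phase shift.
Bottom surface (1.508 → 1.662): reflection off a higher-index medium gives a half-wave phase shift.
Net: no relative phase inversion (both shifts match).
With no net inversion, destructive interference in reflection requires 2 n t = (m + ½) λ.
λ = 2 n t / (m + ½) = 6050 / (m + ½) nm.
m=7: 807 nm (IR); m=8: 712 nm (visible); m=9: 637 nm (visible); m=10: 576 nm (visible); m=11: 526 nm (visible); m=12: 484 nm (visible); m=13: 448 nm (visible); m=14: 417 nm (visible); m=15: 390 nm (visible); m=16: 367 nm (UV).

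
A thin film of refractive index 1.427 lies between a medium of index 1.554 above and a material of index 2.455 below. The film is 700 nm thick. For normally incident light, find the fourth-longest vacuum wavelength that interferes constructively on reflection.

At the upper boundary (n = 1.554 to n = 1.427) the reflected ray undergoes no phase shift.
At the lower boundary (n = 1.427 to n = 2.455) the reflected ray undergoes a half-wave phase shift.
Net: one phase inversion between the two reflected rays.
For strong reflection here: 2 n t = (m + ½) λ.
λ = 2 n t / (m + ½). The fourth-longest wavelength is m = 3: λ = 2 × 1.427 × 700 / 3.50 = 571 nm.

571 nm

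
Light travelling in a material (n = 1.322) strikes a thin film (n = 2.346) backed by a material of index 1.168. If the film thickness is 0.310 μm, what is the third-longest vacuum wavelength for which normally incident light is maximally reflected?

At the upper boundary (n = 1.322 to n = 2.346) the reflected ray undergoes a half-wave phase shift.
Ray reflecting at the bottom interface goes from n = 2.346 toward n = 1.168: no phase shift.
The two reflections differ by half a wavelength.
With one net inversion, constructive interference in reflection requires 2 n t = (m + ½) λ.
λ = 2 n t / (m + ½). The third-longest wavelength is m = 2: λ = 2 × 2.346 × 310 / 2.50 = 582 nm.

582 nm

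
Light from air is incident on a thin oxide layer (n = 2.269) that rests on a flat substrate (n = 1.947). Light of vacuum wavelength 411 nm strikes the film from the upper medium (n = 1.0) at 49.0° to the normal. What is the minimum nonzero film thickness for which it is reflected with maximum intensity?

At the upper boundary (n = 1.0 to n = 2.269) the reflected ray undergoes a half-wave phase shift.
At the lower boundary (n = 2.269 to n = 1.947) the reflected ray undergoes no phase shift.
The two reflections differ by half a wavelength.
For bright reflection here: 2 n t cos θ_r = (m + ½) λ.
Snell's law: 1.0 sin 49.0° = 2.269 sin θ_r → sin θ_r = 0.333, cos θ_r = 0.943.
Minimum at m = 0: t = λ / (4 n cos θ_r) = 411 / (4 × 2.269 × 0.943) = 48.0 nm.

48.0 nm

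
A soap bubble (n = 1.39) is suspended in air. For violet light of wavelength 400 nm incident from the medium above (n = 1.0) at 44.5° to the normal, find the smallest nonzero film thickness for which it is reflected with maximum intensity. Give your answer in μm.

0.0833 μm

Top surface (1.0 → 1.39): reflection off a higher-index medium gives a half-wave phase shift.
Ray reflecting at the bottom interface goes from n = 1.39 toward n = 1.0: no phase shift.
Net: one phase inversion between the two reflected rays.
For bright reflection here: 2 n t cos θ_r = (m + ½) λ.
Snell's law: 1.0 sin 44.5° = 1.39 sin θ_r → sin θ_r = 0.504, cos θ_r = 0.864.
Minimum at m = 0: t = λ / (4 n cos θ_r) = 400 / (4 × 1.39 × 0.864) = 83.3 nm.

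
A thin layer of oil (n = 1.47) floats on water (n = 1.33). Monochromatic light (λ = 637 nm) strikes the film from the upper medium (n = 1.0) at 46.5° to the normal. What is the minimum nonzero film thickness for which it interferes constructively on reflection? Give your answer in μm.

0.125 μm

Ray reflecting at the top interface goes from n = 1.0 toward n = 1.47: a half-wave phase shift.
Bottom surface (1.47 → 1.33): reflection off a lower-index medium gives no phase shift.
The two reflections differ by half a wavelength.
So the condition for constructive reflection is 2 n t cos θ_r = (m + ½) λ.
Snell's law: 1.0 sin 46.5° = 1.47 sin θ_r → sin θ_r = 0.493, cos θ_r = 0.870.
Minimum at m = 0: t = λ / (4 n cos θ_r) = 637 / (4 × 1.47 × 0.870) = 125 nm.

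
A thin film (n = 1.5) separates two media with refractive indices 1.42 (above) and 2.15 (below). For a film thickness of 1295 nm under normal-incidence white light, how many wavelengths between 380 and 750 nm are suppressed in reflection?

5

At the upper boundary (n = 1.42 to n = 1.5) the reflected ray undergoes a half-wave phase shift.
Ray reflecting at the bottom interface goes from n = 1.5 toward n = 2.15: a half-wave phase shift.
The two reflections carry the same phase change, so no net offset.
So the condition for destructive reflection is 2 n t = (m + ½) λ.
λ = 2 n t / (m + ½) = 3885 / (m + ½) nm.
m=4: 863 nm (IR); m=5: 706 nm (visible); m=6: 598 nm (visible); m=7: 518 nm (visible); m=8: 457 nm (visible); m=9: 409 nm (visible); m=10: 370 nm (UV).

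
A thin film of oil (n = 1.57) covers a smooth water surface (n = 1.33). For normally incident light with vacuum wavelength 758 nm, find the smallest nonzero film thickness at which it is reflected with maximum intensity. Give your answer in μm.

0.121 μm

Top surface (1.0 → 1.57): reflection off a higher-index medium gives a half-wave phase shift.
Ray reflecting at the bottom interface goes from n = 1.57 toward n = 1.33: no phase shift.
Exactly one π shift → a net half-wave offset.
With one net inversion, constructive interference in reflection requires 2 n t = (m + ½) λ.
Minimum at m = 0: t = λ / (4 n) = 758 / (4 × 1.57) = 121 nm.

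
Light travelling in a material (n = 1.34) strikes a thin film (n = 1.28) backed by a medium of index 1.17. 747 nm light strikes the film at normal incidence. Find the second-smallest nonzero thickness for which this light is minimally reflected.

438 nm

Ray reflecting at the top interface goes from n = 1.34 toward n = 1.28: no phase shift.
At the lower boundary (n = 1.28 to n = 1.17) the reflected ray undergoes no phase shift.
Zero or two π shifts → no net half-wave offset.
So the condition for destructive reflection is 2 n t = (m + ½) λ.
The second-smallest nonzero thickness corresponds to m = 1: t = (m + ½) λ / (2 n) = 1.50 × 747 / (2 × 1.28) = 438 nm.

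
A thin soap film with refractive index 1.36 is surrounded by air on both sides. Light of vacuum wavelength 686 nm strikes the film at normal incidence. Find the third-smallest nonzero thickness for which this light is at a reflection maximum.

631 nm

At the upper boundary (n = 1.0 to n = 1.36) the reflected ray undergoes a half-wave phase shift.
Bottom surface (1.36 → 1.0): reflection off a lower-index medium gives no phase shift.
Net: one phase inversion between the two reflected rays.
With one net inversion, constructive interference in reflection requires 2 n t = (m + ½) λ.
The third-smallest nonzero thickness corresponds to m = 2: t = (m + ½) λ / (2 n) = 2.50 × 686 / (2 × 1.36) = 631 nm.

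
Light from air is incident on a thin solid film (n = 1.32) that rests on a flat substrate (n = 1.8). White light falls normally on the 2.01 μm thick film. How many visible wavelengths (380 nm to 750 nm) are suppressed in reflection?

Ray reflecting at the top interface goes from n = 1.0 toward n = 1.32: a half-wave phase shift.
Bottom surface (1.32 → 1.8): reflection off a higher-index medium gives a half-wave phase shift.
Net: no relative phase inversion (both shifts match).
For minimum reflection here: 2 n t = (m + ½) λ.
λ = 2 n t / (m + ½) = 5306 / (m + ½) nm.
m=6: 816 nm (IR); m=7: 708 nm (visible); m=8: 624 nm (visible); m=9: 559 nm (visible); m=10: 505 nm (visible); m=11: 461 nm (visible); m=12: 425 nm (visible); m=13: 393 nm (visible); m=14: 366 nm (UV).

7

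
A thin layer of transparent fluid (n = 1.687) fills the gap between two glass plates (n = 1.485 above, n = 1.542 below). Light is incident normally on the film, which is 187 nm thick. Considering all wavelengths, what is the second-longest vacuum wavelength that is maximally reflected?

Top surface (1.485 → 1.687): reflection off a higher-index medium gives a half-wave phase shift.
Bottom surface (1.687 → 1.542): reflection off a lower-index medium gives no phase shift.
The two reflections differ by half a wavelength.
For strong reflection here: 2 n t = (m + ½) λ.
λ = 2 n t / (m + ½). The second-longest wavelength is m = 1: λ = 2 × 1.687 × 187 / 1.50 = 421 nm.

421 nm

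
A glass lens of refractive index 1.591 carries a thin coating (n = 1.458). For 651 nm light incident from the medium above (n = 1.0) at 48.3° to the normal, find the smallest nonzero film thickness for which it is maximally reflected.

Top surface (1.0 → 1.458): reflection off a higher-index medium gives a half-wave phase shift.
Bottom surface (1.458 → 1.591): reflection off a higher-index medium gives a half-wave phase shift.
Zero or two π shifts → no net half-wave offset.
For maximum reflection here: 2 n t cos θ_r = m λ.
Snell's law: 1.0 sin 48.3° = 1.458 sin θ_r → sin θ_r = 0.512, cos θ_r = 0.859.
Minimum nonzero at m = 1: t = λ / (2 n cos θ_r) = 651 / (2 × 1.458 × 0.859) = 260 nm.

260 nm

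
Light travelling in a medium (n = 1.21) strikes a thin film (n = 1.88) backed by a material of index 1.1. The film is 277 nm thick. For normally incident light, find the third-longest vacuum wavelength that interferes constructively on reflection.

Ray reflecting at the top interface goes from n = 1.21 toward n = 1.88: a half-wave phase shift.
Ray reflecting at the bottom interface goes from n = 1.88 toward n = 1.1: no phase shift.
The two reflections differ by half a wavelength.
So the condition for constructive reflection is 2 n t = (m + ½) λ.
λ = 2 n t / (m + ½). The third-longest wavelength is m = 2: λ = 2 × 1.88 × 277 / 2.50 = 417 nm.

417 nm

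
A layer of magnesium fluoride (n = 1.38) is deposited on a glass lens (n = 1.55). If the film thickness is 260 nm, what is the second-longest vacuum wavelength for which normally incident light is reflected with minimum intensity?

478 nm

Ray reflecting at the top interface goes from n = 1.0 toward n = 1.38: a half-wave phase shift.
Ray reflecting at the bottom interface goes from n = 1.38 toward n = 1.55: a half-wave phase shift.
The two reflections carry the same phase change, so no net offset.
So the condition for destructive reflection is 2 n t = (m + ½) λ.
λ = 2 n t / (m + ½). The second-longest wavelength is m = 1: λ = 2 × 1.38 × 260 / 1.50 = 478 nm.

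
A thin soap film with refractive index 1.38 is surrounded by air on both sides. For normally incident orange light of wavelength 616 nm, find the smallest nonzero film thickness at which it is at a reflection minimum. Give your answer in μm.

0.223 μm

At the upper boundary (n = 1.0 to n = 1.38) the reflected ray undergoes a half-wave phase shift.
Ray reflecting at the bottom interface goes from n = 1.38 toward n = 1.0: no phase shift.
The two reflections differ by half a wavelength.
So the condition for destructive reflection is 2 n t = m λ.
Minimum nonzero at m = 1: t = λ / (2 n) = 616 / (2 × 1.38) = 223 nm.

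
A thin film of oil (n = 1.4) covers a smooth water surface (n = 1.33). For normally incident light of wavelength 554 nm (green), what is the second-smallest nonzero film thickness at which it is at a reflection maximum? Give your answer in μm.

At the upper boundary (n = 1.0 to n = 1.4) the reflected ray undergoes a half-wave phase shift.
Bottom surface (1.4 → 1.33): reflection off a lower-index medium gives no phase shift.
The two reflections differ by half a wavelength.
With one net inversion, constructive interference in reflection requires 2 n t = (m + ½) λ.
The second-smallest nonzero thickness corresponds to m = 1: t = (m + ½) λ / (2 n) = 1.50 × 554 / (2 × 1.4) = 297 nm.

0.297 μm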